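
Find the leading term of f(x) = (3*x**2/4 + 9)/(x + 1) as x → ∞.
3*x/4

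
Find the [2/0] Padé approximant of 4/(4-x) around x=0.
x**2/16 + x/4 + 1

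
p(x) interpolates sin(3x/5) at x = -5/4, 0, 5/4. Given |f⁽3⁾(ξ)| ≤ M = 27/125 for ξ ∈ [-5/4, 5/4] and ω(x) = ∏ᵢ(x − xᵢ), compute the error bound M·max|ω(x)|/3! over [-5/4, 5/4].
sqrt(3)/64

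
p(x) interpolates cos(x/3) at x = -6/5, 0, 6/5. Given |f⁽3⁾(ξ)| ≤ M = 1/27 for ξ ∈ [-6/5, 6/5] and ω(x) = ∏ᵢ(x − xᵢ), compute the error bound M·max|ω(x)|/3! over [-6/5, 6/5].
8*sqrt(3)/3375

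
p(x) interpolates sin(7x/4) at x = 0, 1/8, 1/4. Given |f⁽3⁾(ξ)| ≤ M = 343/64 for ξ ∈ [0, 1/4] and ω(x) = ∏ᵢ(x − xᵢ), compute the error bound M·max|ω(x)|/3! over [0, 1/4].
343*sqrt(3)/884736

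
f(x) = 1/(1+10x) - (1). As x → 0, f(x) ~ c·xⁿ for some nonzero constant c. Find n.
1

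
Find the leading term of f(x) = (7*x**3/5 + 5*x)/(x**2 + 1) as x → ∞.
7*x/5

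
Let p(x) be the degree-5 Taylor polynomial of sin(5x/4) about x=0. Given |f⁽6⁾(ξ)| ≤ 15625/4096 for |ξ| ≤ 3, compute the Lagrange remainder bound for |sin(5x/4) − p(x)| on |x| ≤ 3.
253125/65536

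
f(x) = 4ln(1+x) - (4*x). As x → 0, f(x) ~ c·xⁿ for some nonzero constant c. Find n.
2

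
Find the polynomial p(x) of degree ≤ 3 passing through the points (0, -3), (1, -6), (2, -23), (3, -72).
-3*x**3 + 2*x**2 - 2*x - 3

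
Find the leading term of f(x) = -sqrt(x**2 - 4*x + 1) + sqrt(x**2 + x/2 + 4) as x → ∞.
9/4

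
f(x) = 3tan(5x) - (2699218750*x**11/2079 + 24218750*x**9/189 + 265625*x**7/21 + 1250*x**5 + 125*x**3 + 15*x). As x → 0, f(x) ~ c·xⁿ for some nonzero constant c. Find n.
13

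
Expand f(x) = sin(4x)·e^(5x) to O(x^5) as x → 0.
4*x + 20*x**2 + 118*x**3/3 + 30*x**4 + O(x**5)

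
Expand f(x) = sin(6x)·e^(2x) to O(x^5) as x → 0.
6*x + 12*x**2 - 24*x**3 - 64*x**4 + O(x**5)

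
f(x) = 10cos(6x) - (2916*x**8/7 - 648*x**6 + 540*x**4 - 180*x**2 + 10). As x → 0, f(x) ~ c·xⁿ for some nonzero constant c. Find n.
10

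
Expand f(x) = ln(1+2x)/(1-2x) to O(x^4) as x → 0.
2*x + 2*x**2 + 20*x**3/3 + O(x**4)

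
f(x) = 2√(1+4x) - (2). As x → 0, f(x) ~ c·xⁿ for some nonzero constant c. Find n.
1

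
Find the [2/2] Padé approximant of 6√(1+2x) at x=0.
(15*x**2/2 + 15*x + 6)/(x**2/4 + 3*x/2 + 1)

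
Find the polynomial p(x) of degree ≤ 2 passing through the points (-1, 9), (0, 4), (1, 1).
x**2 - 4*x + 4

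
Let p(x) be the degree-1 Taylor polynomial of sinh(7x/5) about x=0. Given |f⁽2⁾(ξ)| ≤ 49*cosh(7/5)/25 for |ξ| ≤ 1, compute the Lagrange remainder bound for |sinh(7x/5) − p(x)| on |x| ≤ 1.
49*cosh(7/5)/50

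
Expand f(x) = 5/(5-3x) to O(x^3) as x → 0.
1 + 3*x/5 + 9*x**2/25 + O(x**3)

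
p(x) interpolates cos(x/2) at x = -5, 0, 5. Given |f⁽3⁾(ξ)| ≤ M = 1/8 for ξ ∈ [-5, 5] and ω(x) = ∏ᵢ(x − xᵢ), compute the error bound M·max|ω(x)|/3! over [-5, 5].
125*sqrt(3)/216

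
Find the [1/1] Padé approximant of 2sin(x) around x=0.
2*x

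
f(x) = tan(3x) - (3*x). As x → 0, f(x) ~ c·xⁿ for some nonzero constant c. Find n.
3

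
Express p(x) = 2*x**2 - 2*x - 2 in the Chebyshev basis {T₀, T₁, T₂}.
-T₀ + (-2)T₁ + T₂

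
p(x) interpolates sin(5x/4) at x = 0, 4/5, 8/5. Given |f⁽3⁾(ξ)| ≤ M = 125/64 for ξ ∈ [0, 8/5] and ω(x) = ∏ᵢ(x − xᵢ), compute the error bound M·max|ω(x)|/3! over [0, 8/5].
sqrt(3)/27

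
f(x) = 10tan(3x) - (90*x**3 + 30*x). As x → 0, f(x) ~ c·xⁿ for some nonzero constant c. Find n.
5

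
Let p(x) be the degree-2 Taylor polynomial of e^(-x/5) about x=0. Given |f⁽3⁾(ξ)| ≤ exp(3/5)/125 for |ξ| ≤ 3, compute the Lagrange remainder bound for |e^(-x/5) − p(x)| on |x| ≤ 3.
9*exp(3/5)/250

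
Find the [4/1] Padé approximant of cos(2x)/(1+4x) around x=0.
(2*x**4/3 - 2*x**2 + 1)/(4*x + 1)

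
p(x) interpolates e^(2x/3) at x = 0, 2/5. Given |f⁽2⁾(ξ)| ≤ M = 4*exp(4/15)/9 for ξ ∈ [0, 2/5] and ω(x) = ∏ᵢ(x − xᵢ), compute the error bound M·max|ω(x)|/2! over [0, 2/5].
2*exp(4/15)/225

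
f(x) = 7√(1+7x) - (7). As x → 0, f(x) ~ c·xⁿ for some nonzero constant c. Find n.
1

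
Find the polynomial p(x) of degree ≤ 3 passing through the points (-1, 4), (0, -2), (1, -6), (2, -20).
-2*x**3 + x**2 - 3*x - 2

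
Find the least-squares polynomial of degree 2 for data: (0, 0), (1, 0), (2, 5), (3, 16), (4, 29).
-8/35 + (-61/35)x + (16/7)x²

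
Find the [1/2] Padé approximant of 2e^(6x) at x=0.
(4*x + 2)/(6*x**2 - 4*x + 1)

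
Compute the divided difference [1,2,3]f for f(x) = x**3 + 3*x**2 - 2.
9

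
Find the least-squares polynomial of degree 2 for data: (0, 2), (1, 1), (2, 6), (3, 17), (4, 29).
11/7 + (-15/7)x + (16/7)x²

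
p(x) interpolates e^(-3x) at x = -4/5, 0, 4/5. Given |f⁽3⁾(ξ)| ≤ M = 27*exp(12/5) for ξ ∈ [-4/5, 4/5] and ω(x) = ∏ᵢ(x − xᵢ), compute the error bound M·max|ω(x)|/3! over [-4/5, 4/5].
64*sqrt(3)*exp(12/5)/125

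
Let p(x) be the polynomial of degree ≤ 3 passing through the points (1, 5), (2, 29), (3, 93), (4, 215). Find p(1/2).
19/8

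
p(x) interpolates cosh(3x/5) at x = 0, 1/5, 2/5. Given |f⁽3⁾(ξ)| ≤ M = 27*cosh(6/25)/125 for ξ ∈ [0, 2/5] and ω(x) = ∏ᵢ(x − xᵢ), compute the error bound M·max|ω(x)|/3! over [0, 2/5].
sqrt(3)*cosh(6/25)/15625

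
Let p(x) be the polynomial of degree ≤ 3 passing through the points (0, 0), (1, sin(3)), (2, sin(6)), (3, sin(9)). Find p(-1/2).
21*sin(6)/16 - 35*sin(3)/16 - 5*sin(9)/16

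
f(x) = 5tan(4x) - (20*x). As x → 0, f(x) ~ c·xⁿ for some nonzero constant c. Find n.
3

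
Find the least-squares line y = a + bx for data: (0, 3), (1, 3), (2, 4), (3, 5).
a = 27/10, b = 7/10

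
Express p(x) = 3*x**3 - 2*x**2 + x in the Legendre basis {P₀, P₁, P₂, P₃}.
(-2/3)P₀ + (14/5)P₁ + (-4/3)P₂ + (6/5)P₃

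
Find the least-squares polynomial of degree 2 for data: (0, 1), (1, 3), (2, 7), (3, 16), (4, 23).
26/35 + (99/70)x + (15/14)x²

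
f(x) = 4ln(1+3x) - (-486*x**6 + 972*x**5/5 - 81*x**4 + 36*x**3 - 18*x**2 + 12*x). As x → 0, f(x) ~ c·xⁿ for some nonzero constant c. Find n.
7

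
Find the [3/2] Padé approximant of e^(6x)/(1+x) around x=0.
(72*x**3/35 + 18*x**2/5 + 99*x/35 + 1)/(51*x**2/35 - 76*x/35 + 1)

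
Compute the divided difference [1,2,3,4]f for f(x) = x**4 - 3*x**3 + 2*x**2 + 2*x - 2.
7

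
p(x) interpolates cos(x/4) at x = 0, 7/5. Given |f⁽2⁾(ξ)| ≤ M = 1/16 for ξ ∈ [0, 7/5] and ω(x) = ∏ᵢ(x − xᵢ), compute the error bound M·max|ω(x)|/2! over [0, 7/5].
49/3200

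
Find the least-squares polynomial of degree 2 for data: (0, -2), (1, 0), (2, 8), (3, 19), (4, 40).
-61/35 + (-99/70)x + (41/14)x²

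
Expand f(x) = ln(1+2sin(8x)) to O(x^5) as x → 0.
16*x - 128*x**2 + 3584*x**3/3 - 40960*x**4/3 + O(x**5)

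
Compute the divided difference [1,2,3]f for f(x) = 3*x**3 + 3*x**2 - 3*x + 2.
21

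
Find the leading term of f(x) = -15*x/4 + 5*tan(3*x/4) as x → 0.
45*x**3/64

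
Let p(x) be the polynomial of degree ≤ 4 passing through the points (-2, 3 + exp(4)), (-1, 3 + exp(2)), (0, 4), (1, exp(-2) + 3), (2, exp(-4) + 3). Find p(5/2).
(-420*exp(2) + 315 + (-180*exp(2) + 762 + 35*exp(4))*exp(4))*exp(-4)/128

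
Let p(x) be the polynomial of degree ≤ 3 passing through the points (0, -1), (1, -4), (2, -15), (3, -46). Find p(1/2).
-9/4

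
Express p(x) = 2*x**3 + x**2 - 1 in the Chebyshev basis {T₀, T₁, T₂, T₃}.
(-1/2)T₀ + (3/2)T₁ + (1/2)T₂ + (1/2)T₃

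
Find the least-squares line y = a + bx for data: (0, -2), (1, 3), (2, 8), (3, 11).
a = -8/5, b = 22/5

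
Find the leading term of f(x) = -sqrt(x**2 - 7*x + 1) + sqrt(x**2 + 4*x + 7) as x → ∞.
11/2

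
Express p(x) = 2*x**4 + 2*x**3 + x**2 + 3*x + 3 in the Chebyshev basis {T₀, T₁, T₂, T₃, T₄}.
(17/4)T₀ + (9/2)T₁ + (3/2)T₂ + (1/2)T₃ + (1/4)T₄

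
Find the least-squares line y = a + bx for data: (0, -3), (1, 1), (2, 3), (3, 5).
a = -12/5, b = 13/5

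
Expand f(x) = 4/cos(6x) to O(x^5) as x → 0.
4 + 72*x**2 + 1080*x**4 + O(x**5)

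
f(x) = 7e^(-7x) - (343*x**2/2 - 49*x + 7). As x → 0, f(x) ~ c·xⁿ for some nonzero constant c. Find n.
3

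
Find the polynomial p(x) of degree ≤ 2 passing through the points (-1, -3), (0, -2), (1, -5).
-2*x**2 - x - 2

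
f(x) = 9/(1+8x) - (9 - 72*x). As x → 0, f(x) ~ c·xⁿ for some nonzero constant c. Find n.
2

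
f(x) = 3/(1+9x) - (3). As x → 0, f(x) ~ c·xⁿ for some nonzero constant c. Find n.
1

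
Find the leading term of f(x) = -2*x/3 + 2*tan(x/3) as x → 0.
2*x**3/81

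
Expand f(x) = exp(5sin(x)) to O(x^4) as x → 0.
1 + 5*x + 25*x**2/2 + 20*x**3 + O(x**4)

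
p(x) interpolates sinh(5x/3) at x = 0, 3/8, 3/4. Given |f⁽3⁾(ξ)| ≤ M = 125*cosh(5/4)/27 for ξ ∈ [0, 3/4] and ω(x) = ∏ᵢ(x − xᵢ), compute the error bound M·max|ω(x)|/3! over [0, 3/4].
125*sqrt(3)*cosh(5/4)/13824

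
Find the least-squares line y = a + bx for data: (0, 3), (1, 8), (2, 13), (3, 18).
a = 3, b = 5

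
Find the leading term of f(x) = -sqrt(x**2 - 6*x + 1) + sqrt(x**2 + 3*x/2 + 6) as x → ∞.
15/4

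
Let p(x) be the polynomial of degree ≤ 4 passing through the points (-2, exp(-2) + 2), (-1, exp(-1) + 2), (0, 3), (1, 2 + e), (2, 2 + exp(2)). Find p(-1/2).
(-5 + 60*e + (-20*e + 3*exp(2) + 346)*exp(2))*exp(-2)/128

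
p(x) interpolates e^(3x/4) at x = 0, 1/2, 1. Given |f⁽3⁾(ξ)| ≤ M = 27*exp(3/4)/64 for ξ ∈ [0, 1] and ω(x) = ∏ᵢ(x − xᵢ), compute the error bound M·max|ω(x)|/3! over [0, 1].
sqrt(3)*exp(3/4)/512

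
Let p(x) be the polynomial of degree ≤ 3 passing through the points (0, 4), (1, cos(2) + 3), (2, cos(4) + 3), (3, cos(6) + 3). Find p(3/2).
9*cos(4)/16 + 9*cos(2)/16 - cos(6)/16 + 47/16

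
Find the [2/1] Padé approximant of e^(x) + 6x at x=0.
(-11*x**2/6 + 20*x/3 + 1)/(1 - x/3)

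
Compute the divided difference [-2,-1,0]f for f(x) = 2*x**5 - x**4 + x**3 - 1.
-40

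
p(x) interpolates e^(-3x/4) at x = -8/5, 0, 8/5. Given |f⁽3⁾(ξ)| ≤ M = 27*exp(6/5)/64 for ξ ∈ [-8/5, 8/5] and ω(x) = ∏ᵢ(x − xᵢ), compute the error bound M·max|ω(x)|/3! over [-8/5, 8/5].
8*sqrt(3)*exp(6/5)/125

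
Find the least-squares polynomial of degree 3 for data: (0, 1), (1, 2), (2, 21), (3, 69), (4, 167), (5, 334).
2/3 + (139/126)x + (-34/21)x² + (53/18)x³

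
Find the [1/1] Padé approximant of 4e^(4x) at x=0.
(8*x + 4)/(1 - 2*x)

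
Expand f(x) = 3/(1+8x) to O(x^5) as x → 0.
3 - 24*x + 192*x**2 - 1536*x**3 + 12288*x**4 + O(x**5)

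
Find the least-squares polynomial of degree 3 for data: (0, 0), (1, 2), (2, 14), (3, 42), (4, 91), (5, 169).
-1/18 + (-467/756)x + (451/252)x² + (55/54)x³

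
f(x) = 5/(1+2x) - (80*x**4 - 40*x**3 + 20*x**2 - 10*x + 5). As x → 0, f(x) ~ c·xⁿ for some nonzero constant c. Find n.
5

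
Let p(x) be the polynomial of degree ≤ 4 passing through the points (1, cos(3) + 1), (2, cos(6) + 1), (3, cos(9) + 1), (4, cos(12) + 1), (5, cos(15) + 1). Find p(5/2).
45*cos(9)/64 - 5*cos(12)/32 + 3*cos(15)/128 - 5*cos(3)/128 + 15*cos(6)/32 + 1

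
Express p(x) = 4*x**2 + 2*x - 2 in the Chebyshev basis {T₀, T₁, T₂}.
(2)T₁ + (2)T₂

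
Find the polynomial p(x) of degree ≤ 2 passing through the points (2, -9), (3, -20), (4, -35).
-2*x**2 - x + 1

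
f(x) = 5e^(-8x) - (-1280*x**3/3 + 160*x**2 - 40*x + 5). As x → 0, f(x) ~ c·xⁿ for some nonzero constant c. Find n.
4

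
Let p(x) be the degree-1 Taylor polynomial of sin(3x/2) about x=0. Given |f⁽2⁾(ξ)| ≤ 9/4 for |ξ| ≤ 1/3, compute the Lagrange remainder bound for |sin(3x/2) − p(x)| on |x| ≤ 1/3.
1/8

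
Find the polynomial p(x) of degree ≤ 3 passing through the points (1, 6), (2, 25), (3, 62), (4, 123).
x**3 + 3*x**2 + 3*x - 1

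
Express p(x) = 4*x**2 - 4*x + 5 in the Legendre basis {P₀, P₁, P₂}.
(19/3)P₀ + (-4)P₁ + (8/3)P₂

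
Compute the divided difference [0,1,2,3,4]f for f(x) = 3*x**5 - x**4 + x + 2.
29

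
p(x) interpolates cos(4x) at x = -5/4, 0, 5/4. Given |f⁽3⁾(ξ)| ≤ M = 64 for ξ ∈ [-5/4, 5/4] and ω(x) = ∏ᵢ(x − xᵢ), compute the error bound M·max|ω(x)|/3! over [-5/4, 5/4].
125*sqrt(3)/27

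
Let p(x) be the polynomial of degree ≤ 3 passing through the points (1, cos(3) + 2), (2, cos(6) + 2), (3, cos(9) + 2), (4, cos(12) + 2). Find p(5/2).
9*cos(9)/16 - cos(12)/16 - cos(3)/16 + 9*cos(6)/16 + 2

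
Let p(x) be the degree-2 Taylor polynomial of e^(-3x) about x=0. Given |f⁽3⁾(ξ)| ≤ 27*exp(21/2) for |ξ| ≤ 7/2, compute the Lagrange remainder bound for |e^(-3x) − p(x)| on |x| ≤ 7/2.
3087*exp(21/2)/16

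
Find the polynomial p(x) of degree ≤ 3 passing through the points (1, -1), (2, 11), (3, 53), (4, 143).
3*x**3 - 3*x**2 - 1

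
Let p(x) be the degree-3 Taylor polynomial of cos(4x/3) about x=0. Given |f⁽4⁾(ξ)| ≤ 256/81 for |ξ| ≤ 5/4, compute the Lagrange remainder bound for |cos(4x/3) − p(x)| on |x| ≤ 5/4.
625/1944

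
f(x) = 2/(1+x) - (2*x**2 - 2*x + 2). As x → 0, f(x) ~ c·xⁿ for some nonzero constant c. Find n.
3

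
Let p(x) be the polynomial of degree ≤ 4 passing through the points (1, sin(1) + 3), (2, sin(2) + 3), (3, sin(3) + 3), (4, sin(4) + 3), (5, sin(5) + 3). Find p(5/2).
-5*sin(1)/128 + 3*sin(5)/128 + 45*sin(3)/64 - 5*sin(4)/32 + 15*sin(2)/32 + 3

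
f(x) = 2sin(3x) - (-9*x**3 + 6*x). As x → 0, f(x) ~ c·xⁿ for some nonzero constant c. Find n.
5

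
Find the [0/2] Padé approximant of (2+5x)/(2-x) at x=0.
1/(15*x**2/2 - 3*x + 1)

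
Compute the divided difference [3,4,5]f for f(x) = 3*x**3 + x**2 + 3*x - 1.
37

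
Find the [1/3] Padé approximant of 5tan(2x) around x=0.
10*x/(1 - 4*x**2/3)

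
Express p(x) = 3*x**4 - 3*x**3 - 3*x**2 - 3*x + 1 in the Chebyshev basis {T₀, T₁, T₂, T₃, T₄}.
(5/8)T₀ + (-21/4)T₁ + (-3/4)T₃ + (3/8)T₄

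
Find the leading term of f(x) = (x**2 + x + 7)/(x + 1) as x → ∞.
x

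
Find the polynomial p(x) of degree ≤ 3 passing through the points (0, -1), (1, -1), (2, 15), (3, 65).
3*x**3 - x**2 - 2*x - 1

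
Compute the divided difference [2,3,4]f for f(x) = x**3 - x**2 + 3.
8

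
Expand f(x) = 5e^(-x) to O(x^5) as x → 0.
5 - 5*x + 5*x**2/2 - 5*x**3/6 + 5*x**4/24 + O(x**5)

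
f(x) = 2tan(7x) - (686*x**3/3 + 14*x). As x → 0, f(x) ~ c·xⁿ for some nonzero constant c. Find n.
5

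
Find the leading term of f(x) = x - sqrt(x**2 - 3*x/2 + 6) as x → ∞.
3/4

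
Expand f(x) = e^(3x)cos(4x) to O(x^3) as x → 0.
1 + 3*x - 7*x**2/2 + O(x**3)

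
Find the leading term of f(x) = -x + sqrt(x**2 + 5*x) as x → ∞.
5/2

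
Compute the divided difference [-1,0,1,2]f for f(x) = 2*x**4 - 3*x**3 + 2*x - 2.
1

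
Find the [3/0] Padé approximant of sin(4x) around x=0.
-32*x**3/3 + 4*x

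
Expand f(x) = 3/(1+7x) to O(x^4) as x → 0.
3 - 21*x + 147*x**2 - 1029*x**3 + O(x**4)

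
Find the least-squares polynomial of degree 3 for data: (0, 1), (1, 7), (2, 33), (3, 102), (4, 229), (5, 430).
9/7 + (-37/42)x + (11/4)x² + (35/12)x³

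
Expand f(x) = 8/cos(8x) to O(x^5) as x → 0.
8 + 256*x**2 + 20480*x**4/3 + O(x**5)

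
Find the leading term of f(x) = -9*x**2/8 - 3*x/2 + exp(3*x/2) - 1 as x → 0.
9*x**3/16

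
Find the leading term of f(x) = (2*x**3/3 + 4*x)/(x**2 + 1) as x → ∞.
2*x/3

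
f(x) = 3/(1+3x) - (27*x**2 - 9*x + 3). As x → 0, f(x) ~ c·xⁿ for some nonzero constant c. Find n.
3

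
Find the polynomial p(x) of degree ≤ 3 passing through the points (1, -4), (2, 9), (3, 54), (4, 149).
3*x**3 - 2*x**2 - 2*x - 3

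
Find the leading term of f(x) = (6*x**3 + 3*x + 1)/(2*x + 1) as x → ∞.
3*x**2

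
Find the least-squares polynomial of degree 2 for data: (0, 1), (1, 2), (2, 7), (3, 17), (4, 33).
6/5 + (-21/10)x + (5/2)x²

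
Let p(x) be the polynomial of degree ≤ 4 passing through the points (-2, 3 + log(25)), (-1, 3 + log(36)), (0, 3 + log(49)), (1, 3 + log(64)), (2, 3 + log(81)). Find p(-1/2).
3 + log(21*3**(1/32)*5**(59/64)*7**(13/32)/5)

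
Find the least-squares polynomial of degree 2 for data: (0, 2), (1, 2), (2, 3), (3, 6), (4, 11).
74/35 + (-43/35)x + (6/7)x²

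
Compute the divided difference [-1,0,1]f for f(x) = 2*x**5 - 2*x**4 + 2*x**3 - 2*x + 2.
-2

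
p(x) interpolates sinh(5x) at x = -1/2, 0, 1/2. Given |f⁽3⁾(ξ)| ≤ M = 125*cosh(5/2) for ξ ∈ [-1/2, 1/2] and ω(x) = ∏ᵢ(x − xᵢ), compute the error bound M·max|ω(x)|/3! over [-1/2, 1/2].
125*sqrt(3)*cosh(5/2)/216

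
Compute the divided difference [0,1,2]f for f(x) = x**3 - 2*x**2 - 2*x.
1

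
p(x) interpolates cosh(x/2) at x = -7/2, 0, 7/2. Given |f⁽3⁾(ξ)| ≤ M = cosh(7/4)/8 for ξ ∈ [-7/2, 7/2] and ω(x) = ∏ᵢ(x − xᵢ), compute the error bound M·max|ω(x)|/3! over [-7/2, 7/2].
343*sqrt(3)*cosh(7/4)/1728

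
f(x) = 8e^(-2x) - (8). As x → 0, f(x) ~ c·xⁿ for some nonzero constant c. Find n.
1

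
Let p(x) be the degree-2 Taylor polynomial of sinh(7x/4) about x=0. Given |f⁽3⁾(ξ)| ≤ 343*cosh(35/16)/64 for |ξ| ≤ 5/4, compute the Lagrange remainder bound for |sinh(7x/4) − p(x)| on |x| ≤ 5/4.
42875*cosh(35/16)/24576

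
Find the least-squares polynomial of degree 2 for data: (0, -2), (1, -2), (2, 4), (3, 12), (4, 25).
-11/5 + (-6/5)x + (2)x²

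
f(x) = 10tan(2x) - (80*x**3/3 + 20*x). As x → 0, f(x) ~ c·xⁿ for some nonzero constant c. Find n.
5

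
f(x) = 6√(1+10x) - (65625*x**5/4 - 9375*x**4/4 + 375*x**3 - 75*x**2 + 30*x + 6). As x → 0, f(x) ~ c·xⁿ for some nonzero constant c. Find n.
6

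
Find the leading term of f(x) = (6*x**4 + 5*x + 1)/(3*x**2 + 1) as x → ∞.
2*x**2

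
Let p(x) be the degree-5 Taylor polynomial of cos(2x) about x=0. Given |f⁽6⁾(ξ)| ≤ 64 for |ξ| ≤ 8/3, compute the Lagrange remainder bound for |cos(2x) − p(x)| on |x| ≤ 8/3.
1048576/32805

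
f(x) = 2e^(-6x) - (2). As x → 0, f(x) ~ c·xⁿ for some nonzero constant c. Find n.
1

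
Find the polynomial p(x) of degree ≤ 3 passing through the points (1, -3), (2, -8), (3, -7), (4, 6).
x**3 - 3*x**2 - 3*x + 2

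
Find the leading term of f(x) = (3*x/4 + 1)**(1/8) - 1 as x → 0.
3*x/32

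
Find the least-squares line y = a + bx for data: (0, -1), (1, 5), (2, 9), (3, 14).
a = -3/5, b = 49/10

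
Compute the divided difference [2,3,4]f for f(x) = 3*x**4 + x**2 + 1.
166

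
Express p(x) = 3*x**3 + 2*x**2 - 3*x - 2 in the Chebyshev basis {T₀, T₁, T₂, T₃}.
-T₀ + (-3/4)T₁ + T₂ + (3/4)T₃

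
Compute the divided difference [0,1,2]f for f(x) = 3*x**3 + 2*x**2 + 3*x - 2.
11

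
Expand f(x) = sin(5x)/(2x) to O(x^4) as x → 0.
5/2 - 125*x**2/12 + O(x**4)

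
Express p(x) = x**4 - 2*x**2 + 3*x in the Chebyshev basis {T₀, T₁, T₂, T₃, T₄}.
(-5/8)T₀ + (3)T₁ + (-1/2)T₂ + (1/8)T₄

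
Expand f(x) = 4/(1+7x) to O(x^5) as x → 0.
4 - 28*x + 196*x**2 - 1372*x**3 + 9604*x**4 + O(x**5)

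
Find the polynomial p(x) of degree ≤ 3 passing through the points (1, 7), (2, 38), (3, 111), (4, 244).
3*x**3 + 3*x**2 + x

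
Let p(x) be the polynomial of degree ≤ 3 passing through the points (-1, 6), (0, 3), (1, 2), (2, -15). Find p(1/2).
27/8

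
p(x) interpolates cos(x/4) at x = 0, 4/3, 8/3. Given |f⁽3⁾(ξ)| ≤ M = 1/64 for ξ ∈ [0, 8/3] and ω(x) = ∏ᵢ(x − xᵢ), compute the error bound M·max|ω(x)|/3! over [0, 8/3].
sqrt(3)/729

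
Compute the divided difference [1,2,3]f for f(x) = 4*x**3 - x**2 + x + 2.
23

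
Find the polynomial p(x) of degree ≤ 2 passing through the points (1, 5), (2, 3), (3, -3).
-2*x**2 + 4*x + 3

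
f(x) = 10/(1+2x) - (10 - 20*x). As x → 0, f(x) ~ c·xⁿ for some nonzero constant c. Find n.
2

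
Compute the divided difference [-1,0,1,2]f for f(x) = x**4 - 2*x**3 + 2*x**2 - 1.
0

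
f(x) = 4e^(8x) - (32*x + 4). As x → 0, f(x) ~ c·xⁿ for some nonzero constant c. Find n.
2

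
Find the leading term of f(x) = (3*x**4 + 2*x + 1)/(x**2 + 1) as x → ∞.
3*x**2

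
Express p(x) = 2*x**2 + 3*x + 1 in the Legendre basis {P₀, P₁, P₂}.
(5/3)P₀ + (3)P₁ + (4/3)P₂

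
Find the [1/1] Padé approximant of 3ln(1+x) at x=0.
3*x/(x/2 + 1)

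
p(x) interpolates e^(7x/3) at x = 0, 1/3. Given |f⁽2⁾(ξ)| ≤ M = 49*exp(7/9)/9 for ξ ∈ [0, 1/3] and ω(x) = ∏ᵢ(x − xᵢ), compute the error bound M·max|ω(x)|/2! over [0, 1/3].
49*exp(7/9)/648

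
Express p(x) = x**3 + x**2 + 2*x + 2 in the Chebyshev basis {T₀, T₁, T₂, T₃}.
(5/2)T₀ + (11/4)T₁ + (1/2)T₂ + (1/4)T₃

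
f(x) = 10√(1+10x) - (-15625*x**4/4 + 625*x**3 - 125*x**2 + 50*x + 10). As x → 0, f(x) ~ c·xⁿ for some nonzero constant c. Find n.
5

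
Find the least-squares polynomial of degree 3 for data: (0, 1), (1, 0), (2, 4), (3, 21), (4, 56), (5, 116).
19/18 + (-1513/756)x + (-41/126)x² + (115/108)x³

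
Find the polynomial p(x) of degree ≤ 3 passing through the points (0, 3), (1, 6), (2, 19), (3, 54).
2*x**3 - x**2 + 2*x + 3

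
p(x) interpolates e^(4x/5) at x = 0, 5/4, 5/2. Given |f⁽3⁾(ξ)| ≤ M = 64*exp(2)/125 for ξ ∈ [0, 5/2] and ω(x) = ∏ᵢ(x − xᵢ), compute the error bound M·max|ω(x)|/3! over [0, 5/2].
sqrt(3)*exp(2)/27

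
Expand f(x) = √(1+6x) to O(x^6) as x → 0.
1 + 3*x - 9*x**2/2 + 27*x**3/2 - 405*x**4/8 + 1701*x**5/8 + O(x**6)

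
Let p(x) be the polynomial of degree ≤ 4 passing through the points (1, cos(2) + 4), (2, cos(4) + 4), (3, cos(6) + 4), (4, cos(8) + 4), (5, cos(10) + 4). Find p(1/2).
315*cos(2)/128 + 35*cos(10)/128 - 45*cos(8)/32 - 105*cos(4)/32 + 189*cos(6)/64 + 4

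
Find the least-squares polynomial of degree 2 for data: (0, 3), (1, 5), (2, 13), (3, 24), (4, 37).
18/7 + (109/70)x + (25/14)x²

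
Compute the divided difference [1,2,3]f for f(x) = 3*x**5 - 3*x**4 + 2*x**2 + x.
197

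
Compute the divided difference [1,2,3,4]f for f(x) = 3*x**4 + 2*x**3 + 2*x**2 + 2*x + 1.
32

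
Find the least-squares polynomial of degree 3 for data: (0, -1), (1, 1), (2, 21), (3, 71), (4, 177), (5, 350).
-68/63 + (109/189)x + (-257/252)x² + (323/108)x³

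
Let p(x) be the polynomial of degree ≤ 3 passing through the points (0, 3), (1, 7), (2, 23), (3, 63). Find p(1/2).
17/4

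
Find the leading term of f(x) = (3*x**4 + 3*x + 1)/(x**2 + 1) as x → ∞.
3*x**2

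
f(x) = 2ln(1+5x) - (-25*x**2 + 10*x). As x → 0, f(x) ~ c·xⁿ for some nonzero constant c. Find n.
3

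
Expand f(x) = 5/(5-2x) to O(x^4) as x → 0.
1 + 2*x/5 + 4*x**2/25 + 8*x**3/125 + O(x**4)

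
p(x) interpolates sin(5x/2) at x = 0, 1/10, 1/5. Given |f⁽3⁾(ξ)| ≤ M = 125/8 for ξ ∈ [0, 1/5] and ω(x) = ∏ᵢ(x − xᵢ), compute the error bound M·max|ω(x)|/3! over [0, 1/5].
sqrt(3)/1728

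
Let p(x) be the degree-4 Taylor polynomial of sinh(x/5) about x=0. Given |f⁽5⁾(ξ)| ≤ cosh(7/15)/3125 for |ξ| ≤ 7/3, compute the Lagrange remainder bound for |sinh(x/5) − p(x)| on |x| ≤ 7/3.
16807*cosh(7/15)/91125000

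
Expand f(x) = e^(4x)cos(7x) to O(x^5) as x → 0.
1 + 4*x - 33*x**2/2 - 262*x**3/3 - 2047*x**4/24 + O(x**5)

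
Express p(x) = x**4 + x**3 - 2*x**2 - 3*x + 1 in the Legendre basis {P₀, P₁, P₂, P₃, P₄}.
(8/15)P₀ + (-12/5)P₁ + (-16/21)P₂ + (2/5)P₃ + (8/35)P₄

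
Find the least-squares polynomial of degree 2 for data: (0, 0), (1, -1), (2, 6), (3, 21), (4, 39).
-3/7 + (-22/7)x + (23/7)x²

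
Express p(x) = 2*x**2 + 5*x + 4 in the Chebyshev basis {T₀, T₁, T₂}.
(5)T₀ + (5)T₁ + T₂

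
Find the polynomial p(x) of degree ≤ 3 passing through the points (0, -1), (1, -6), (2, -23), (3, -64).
-2*x**3 - 3*x - 1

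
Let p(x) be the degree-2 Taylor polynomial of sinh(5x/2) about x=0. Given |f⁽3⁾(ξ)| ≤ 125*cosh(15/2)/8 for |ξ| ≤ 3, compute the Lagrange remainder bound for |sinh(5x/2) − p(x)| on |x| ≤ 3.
1125*cosh(15/2)/16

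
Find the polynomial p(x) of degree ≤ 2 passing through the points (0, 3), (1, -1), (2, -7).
-x**2 - 3*x + 3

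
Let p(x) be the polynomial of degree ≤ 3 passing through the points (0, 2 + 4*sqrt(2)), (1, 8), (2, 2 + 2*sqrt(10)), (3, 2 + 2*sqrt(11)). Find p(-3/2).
-551/8 - 35*sqrt(11)/8 + 105*sqrt(2)/4 + 135*sqrt(10)/8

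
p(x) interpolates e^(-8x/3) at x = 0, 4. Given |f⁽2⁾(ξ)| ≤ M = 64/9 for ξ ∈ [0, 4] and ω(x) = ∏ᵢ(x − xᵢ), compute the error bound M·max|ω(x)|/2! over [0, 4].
128/9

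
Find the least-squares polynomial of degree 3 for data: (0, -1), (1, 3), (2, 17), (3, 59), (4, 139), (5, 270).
-7/9 + (421/378)x + (-67/252)x² + (235/108)x³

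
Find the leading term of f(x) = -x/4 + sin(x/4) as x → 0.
-x**3/384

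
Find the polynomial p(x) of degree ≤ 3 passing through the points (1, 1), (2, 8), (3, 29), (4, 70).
x**3 + x**2 - 3*x + 2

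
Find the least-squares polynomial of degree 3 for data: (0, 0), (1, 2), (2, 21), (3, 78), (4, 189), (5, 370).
25/126 + (-1927/756)x + (103/126)x² + (313/108)x³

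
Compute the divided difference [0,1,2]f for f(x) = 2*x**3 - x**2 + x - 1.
5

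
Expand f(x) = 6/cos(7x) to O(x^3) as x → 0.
6 + 147*x**2 + O(x**3)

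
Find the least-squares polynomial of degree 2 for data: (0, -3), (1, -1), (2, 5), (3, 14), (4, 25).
-16/5 + (11/10)x + (3/2)x²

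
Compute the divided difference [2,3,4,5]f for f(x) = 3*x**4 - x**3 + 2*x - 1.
41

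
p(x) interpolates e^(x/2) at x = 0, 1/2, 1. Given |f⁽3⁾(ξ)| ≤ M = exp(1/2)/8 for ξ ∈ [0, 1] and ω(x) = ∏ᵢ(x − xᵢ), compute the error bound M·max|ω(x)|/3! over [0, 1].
sqrt(3)*exp(1/2)/1728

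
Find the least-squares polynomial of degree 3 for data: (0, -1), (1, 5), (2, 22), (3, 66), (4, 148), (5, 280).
-5/6 + (785/252)x + (5/84)x² + (19/9)x³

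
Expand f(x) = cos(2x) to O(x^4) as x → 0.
1 - 2*x**2 + O(x**4)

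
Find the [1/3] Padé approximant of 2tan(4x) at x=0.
8*x/(1 - 16*x**2/3)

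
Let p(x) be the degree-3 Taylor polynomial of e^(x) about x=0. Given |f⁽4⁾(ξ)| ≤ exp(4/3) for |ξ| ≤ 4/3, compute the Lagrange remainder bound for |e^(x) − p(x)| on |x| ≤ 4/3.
32*exp(4/3)/243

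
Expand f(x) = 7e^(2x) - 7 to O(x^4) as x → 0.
14*x + 14*x**2 + 28*x**3/3 + O(x**4)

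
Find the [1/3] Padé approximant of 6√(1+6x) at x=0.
(63*x/2 + 6)/(27*x**3/8 - 9*x**2/4 + 9*x/4 + 1)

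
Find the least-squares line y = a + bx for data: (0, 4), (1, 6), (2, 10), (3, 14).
a = 17/5, b = 17/5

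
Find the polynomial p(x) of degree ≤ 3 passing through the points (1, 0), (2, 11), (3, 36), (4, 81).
x**3 + x**2 + x - 3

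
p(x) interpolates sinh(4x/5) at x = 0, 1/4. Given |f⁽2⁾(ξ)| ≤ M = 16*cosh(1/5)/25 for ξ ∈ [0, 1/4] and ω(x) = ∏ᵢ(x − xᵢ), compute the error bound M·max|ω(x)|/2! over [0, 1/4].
cosh(1/5)/200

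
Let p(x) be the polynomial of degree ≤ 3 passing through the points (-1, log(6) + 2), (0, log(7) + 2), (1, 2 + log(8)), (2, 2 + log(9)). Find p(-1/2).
log(2**(3/8)*3**(7/16)*7**(15/16)/2) + 2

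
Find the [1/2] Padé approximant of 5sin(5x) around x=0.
25*x/(25*x**2/6 + 1)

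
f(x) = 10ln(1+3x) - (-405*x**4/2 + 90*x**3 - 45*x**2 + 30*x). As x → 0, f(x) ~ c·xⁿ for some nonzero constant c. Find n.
5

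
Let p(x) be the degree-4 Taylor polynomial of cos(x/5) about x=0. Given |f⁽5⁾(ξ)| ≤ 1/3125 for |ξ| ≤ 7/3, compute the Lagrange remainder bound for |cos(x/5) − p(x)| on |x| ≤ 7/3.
16807/91125000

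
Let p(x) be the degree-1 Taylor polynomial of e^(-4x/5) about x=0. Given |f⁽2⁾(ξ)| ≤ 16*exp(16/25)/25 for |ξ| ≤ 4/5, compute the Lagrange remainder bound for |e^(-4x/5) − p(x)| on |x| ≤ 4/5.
128*exp(16/25)/625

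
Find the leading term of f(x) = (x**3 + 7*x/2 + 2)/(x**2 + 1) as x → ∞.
x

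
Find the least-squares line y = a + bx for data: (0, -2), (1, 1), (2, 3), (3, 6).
a = -19/10, b = 13/5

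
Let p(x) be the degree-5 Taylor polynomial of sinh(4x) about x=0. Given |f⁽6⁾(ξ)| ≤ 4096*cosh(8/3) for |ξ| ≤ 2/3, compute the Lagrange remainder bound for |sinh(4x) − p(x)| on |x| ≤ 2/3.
16384*cosh(8/3)/32805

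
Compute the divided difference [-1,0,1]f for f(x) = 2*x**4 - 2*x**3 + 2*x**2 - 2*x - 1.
4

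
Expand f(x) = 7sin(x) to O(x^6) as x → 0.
7*x - 7*x**3/6 + 7*x**5/120 + O(x**6)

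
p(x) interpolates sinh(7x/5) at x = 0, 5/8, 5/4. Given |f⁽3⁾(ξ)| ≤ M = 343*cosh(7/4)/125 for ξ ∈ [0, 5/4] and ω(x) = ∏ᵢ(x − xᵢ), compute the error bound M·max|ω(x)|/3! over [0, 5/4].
343*sqrt(3)*cosh(7/4)/13824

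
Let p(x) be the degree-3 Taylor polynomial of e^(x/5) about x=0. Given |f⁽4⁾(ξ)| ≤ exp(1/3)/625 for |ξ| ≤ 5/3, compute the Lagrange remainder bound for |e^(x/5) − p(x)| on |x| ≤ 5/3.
exp(1/3)/1944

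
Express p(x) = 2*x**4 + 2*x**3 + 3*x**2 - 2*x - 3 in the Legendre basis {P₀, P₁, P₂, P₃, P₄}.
(-8/5)P₀ + (-4/5)P₁ + (22/7)P₂ + (4/5)P₃ + (16/35)P₄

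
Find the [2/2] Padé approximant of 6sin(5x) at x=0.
30*x/(25*x**2/6 + 1)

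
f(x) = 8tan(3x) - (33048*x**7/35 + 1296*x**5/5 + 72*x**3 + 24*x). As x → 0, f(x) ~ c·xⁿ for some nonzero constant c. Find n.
9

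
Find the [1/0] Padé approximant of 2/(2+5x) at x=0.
1 - 5*x/2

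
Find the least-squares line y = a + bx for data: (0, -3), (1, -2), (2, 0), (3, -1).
a = -27/10, b = 4/5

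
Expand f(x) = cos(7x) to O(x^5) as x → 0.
1 - 49*x**2/2 + 2401*x**4/24 + O(x**5)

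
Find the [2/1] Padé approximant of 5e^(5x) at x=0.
(125*x**2/6 + 50*x/3 + 5)/(1 - 5*x/3)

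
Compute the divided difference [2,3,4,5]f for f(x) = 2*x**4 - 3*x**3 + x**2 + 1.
25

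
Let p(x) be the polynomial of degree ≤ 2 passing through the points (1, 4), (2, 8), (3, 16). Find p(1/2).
7/2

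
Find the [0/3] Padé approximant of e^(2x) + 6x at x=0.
1/(-1444*x**3/3 + 62*x**2 - 8*x + 1)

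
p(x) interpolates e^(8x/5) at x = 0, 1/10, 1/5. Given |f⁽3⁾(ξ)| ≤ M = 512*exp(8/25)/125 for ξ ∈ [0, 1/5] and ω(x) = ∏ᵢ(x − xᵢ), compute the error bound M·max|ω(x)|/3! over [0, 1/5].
64*sqrt(3)*exp(8/25)/421875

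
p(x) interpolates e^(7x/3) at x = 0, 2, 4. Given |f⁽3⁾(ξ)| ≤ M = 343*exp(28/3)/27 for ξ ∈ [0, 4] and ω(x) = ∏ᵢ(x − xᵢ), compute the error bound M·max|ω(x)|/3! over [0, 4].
2744*sqrt(3)*exp(28/3)/729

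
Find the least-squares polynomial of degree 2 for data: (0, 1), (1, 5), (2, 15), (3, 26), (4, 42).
27/35 + (221/70)x + (25/14)x²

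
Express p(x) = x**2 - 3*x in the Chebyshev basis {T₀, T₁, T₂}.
(1/2)T₀ + (-3)T₁ + (1/2)T₂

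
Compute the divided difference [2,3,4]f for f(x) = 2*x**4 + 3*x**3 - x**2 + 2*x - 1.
136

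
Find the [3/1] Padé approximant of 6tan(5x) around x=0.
250*x**3 + 30*x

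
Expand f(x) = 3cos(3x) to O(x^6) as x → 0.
3 - 27*x**2/2 + 81*x**4/8 + O(x**6)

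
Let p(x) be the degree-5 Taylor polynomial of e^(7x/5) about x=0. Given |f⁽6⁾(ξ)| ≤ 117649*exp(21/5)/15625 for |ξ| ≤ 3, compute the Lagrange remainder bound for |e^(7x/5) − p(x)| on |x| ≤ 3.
9529569*exp(21/5)/1250000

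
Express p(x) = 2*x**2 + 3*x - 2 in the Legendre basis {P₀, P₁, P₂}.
(-4/3)P₀ + (3)P₁ + (4/3)P₂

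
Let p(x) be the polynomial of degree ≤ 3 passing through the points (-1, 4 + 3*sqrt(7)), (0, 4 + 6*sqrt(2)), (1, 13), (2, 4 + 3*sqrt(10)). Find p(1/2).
-3*sqrt(10)/16 - 3*sqrt(7)/16 + 27*sqrt(2)/8 + 145/16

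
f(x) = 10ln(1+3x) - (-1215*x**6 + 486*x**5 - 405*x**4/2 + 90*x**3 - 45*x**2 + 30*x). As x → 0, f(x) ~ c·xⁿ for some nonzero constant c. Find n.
7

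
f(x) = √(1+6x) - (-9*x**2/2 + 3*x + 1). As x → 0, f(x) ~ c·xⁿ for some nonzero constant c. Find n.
3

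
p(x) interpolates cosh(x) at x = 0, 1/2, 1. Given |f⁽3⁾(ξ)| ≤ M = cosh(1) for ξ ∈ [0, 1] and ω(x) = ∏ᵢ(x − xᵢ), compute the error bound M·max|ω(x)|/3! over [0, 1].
sqrt(3)*cosh(1)/216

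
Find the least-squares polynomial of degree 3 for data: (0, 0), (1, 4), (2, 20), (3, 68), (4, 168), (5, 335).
10/63 + (1139/378)x + (-683/252)x² + (335/108)x³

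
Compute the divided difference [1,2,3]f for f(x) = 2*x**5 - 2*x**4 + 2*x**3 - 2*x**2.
140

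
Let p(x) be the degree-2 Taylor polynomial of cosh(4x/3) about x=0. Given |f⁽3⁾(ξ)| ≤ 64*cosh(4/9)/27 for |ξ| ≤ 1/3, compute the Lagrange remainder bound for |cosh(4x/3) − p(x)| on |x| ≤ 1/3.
32*cosh(4/9)/2187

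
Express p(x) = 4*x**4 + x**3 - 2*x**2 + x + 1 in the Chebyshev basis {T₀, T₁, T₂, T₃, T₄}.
(3/2)T₀ + (7/4)T₁ + T₂ + (1/4)T₃ + (1/2)T₄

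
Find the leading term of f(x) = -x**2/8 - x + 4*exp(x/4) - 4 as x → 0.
x**3/96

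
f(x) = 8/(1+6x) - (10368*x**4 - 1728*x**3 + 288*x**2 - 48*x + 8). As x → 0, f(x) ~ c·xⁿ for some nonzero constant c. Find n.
5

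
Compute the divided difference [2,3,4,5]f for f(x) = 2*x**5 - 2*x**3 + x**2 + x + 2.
248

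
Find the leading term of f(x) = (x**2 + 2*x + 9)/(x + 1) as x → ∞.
x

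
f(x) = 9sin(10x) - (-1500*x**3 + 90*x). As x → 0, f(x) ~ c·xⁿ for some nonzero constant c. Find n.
5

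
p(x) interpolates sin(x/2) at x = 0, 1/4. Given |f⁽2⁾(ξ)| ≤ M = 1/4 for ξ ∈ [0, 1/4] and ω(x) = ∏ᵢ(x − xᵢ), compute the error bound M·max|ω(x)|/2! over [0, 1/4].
1/512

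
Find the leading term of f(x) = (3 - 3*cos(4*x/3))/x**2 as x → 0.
8/3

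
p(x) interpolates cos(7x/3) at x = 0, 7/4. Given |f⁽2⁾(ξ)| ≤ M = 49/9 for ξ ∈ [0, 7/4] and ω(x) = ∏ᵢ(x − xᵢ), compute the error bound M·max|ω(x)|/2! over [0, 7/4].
2401/1152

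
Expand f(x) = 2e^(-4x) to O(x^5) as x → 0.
2 - 8*x + 16*x**2 - 64*x**3/3 + 64*x**4/3 + O(x**5)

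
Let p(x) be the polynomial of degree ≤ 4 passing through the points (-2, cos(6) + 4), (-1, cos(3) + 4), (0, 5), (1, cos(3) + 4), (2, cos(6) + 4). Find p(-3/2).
21*cos(3)/16 + 15*cos(6)/64 + 221/64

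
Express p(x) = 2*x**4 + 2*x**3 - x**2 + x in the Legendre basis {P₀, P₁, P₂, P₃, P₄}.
(1/15)P₀ + (11/5)P₁ + (10/21)P₂ + (4/5)P₃ + (16/35)P₄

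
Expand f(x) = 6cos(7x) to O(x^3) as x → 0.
6 - 147*x**2 + O(x**3)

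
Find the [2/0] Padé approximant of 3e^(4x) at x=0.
24*x**2 + 12*x + 3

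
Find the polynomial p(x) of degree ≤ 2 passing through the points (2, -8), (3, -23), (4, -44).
4 - 3*x**2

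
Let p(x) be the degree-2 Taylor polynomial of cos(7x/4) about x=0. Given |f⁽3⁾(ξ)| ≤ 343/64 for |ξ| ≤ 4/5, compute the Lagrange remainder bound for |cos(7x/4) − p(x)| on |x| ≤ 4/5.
343/750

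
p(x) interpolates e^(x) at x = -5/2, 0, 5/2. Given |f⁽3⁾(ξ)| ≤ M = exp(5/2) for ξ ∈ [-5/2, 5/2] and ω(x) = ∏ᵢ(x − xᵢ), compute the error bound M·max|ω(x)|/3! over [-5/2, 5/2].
125*sqrt(3)*exp(5/2)/216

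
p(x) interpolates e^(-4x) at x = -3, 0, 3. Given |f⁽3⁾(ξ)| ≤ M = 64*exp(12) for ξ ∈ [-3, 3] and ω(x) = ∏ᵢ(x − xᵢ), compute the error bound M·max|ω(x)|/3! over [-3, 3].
64*sqrt(3)*exp(12)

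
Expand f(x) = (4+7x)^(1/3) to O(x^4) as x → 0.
2**(2/3) + 7*2**(2/3)*x/12 - 49*2**(2/3)*x**2/144 + 1715*2**(2/3)*x**3/5184 + O(x**4)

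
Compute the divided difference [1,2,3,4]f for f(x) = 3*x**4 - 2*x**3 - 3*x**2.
28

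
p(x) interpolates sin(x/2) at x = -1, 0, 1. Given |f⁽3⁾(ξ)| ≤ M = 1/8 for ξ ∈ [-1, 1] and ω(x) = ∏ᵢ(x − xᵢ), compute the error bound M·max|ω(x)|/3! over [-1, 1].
sqrt(3)/216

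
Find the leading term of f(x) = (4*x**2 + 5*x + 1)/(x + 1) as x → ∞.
4*x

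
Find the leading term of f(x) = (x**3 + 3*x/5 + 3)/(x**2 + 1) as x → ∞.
x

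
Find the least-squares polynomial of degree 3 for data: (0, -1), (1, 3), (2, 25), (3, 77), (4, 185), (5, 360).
-68/63 + (487/189)x + (-257/252)x² + (323/108)x³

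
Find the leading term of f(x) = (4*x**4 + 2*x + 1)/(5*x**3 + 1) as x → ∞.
4*x/5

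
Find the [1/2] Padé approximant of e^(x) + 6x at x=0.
(2017*x/291 + 1)/(-11*x**2/582 - 20*x/291 + 1)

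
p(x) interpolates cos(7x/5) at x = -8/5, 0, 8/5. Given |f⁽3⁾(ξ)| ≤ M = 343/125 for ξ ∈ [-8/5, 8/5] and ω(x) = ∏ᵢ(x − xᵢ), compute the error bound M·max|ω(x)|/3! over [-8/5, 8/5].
175616*sqrt(3)/421875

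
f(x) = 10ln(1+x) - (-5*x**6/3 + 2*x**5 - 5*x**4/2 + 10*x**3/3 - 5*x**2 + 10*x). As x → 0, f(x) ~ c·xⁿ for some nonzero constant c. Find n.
7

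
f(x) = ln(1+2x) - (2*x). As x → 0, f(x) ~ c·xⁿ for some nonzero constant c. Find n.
2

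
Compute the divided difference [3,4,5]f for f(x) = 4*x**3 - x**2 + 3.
47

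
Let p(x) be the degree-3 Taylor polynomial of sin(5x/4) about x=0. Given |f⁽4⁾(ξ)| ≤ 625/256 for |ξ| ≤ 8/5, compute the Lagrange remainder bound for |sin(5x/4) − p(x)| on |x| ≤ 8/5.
2/3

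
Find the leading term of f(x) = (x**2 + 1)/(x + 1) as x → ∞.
x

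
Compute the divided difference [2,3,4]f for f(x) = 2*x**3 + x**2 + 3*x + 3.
19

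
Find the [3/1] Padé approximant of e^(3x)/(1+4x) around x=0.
(2583*x**3/472 + 1035*x**2/236 + 735*x/236 + 1)/(971*x/236 + 1)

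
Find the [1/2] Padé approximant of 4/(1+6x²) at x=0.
4/(6*x**2 + 1)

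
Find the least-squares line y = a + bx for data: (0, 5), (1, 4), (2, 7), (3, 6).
a = 23/5, b = 3/5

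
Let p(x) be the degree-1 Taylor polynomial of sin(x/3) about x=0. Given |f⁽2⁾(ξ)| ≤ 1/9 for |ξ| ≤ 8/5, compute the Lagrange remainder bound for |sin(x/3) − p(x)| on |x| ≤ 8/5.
32/225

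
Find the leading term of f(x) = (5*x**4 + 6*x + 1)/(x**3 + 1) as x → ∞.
5*x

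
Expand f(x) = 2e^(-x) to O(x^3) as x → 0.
2 - 2*x + x**2 + O(x**3)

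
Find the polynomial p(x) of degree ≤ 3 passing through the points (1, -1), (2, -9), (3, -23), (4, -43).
-3*x**2 + x + 1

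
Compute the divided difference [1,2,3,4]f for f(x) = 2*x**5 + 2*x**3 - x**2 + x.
132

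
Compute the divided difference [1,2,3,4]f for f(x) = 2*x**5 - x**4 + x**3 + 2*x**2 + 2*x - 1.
121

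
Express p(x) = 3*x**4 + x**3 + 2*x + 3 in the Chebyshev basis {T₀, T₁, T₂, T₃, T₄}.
(33/8)T₀ + (11/4)T₁ + (3/2)T₂ + (1/4)T₃ + (3/8)T₄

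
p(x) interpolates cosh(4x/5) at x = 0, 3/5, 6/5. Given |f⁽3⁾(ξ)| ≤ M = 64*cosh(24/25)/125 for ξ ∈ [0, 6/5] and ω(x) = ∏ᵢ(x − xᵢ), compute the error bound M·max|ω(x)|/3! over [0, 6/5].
64*sqrt(3)*cosh(24/25)/15625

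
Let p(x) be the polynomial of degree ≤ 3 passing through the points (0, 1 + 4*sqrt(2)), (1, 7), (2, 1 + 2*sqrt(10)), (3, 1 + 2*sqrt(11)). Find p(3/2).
-sqrt(11)/8 - sqrt(2)/4 + 9*sqrt(10)/8 + 35/8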